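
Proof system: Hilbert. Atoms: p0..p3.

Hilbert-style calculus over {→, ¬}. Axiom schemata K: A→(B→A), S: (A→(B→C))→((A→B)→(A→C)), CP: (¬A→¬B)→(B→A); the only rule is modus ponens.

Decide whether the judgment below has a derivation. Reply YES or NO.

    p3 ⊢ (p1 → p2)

Search for a countermodel by truth-table:
  v=0000: Γ:[p3=F] Δ:[(p1 → p2)=T] refutes=False
  v=0001: Γ:[p3=T] Δ:[(p1 → p2)=T] refutes=False
  v=0010: Γ:[p3=F] Δ:[(p1 → p2)=T] refutes=False
  v=0011: Γ:[p3=T] Δ:[(p1 → p2)=T] refutes=False
  v=0100: Γ:[p3=F] Δ:[(p1 → p2)=F] refutes=False
  v=0101: Γ:[p3=T] Δ:[(p1 → p2)=F] refutes=True  ← countermodel

Result: NO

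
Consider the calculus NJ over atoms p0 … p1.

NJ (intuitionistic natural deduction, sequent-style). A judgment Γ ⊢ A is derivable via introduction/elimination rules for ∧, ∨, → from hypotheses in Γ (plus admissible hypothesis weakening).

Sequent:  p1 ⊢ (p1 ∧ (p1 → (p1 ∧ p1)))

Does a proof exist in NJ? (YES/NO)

Derivation (root first):
[∧I] p1 ⊢ (p1 ∧ (p1 → (p1 ∧ p1)))
  [Ax] p1 ⊢ p1
  [→I]  ⊢ (p1 → (p1 ∧ p1))
    [∧I] p1 ⊢ (p1 ∧ p1)
      [Ax] p1 ⊢ p1
      [Ax] p1 ⊢ p1

Result: YES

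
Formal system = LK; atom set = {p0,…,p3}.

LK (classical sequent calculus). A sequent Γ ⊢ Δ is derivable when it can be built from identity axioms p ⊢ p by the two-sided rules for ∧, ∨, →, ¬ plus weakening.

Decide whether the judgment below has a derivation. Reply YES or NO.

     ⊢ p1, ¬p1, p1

Derivation trace:
[WR]  ⊢ p1, ¬p1, p1
  [¬R]  ⊢ p1, ¬p1
    [Ax] p1 ⊢ p1

Result: YES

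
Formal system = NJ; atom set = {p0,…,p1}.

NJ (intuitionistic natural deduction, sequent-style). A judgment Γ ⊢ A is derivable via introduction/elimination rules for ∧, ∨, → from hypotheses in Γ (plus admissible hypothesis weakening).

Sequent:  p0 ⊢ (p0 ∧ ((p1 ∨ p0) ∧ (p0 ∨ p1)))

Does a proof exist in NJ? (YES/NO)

Proof tree:
[∧I] p0 ⊢ (p0 ∧ ((p1 ∨ p0) ∧ (p0 ∨ p1)))
  [Ax] p0 ⊢ p0
  [∧I] p0 ⊢ ((p1 ∨ p0) ∧ (p0 ∨ p1))
    [∨I₂] p0 ⊢ (p1 ∨ p0)
      [Ax] p0 ⊢ p0
    [∨I₁] p0 ⊢ (p0 ∨ p1)
      [Ax] p0 ⊢ p0

Result: YES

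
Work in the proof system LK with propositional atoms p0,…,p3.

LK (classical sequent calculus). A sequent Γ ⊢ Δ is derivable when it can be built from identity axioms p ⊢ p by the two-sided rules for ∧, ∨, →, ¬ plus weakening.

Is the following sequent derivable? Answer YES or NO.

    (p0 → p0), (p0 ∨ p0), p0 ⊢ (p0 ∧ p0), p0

Derivation trace:
[WR] (p0 → p0), (p0 ∨ p0), p0 ⊢ (p0 ∧ p0), p0
  [∧R] (p0 → p0), (p0 ∨ p0), p0 ⊢ (p0 ∧ p0)
    [→L] p0, (p0 → p0) ⊢ p0
      [Ax] p0 ⊢ p0
      [Ax] p0 ⊢ p0
    [∨L] (p0 ∨ p0) ⊢ p0
      [Ax] p0 ⊢ p0
      [Ax] p0 ⊢ p0

Result: YES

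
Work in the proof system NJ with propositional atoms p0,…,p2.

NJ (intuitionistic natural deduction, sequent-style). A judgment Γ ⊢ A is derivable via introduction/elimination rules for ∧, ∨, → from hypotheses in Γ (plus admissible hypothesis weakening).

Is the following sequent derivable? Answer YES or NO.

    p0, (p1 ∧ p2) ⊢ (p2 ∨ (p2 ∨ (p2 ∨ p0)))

Derivation trace:
[∨I₂] p0, (p1 ∧ p2) ⊢ (p2 ∨ (p2 ∨ (p2 ∨ p0)))
  [Wk] p0, (p1 ∧ p2) ⊢ (p2 ∨ (p2 ∨ p0))
    [∨I₂] p0 ⊢ (p2 ∨ (p2 ∨ p0))
      [∨I₂] p0 ⊢ (p2 ∨ p0)
        [Ax] p0 ⊢ p0

Result: YES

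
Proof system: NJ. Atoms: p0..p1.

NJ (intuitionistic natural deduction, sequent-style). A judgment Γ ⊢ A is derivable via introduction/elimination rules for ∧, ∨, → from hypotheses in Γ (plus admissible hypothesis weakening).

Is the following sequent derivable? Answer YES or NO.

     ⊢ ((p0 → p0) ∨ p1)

Proof tree:
[∨I₁]  ⊢ ((p0 → p0) ∨ p1)
  [→I]  ⊢ (p0 → p0)
    [Ax] p0 ⊢ p0

Result: YES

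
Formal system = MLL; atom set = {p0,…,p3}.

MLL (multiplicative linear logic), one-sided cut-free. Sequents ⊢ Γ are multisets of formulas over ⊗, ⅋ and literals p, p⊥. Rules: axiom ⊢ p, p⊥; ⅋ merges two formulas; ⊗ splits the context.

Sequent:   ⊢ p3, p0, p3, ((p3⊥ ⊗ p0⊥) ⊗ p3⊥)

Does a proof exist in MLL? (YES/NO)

Proof tree:
[⊗]  ⊢ p3, p0, p3, ((p3⊥ ⊗ p0⊥) ⊗ p3⊥)
  [⊗]  ⊢ p3, p0, (p3⊥ ⊗ p0⊥)
    [Ax]  ⊢ p3, p3⊥
    [Ax]  ⊢ p0, p0⊥
  [Ax]  ⊢ p3, p3⊥

Result: YES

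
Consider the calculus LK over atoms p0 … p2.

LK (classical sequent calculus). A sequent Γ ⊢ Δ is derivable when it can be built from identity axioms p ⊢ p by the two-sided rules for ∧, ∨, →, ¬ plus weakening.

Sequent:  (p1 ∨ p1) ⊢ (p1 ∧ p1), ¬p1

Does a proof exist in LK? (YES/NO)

Proof tree:
[¬R] (p1 ∨ p1) ⊢ (p1 ∧ p1), ¬p1
  [∧R] p1, (p1 ∨ p1) ⊢ (p1 ∧ p1)
    [∨L] (p1 ∨ p1) ⊢ p1
      [Ax] p1 ⊢ p1
      [Ax] p1 ⊢ p1
    [Ax] p1 ⊢ p1

Result: YES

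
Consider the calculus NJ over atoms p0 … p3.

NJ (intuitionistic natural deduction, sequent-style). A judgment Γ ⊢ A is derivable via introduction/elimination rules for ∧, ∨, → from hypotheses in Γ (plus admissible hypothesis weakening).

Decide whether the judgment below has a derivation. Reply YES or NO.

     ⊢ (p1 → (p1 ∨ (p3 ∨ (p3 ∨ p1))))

Proof tree:
[→I]  ⊢ (p1 → (p1 ∨ (p3 ∨ (p3 ∨ p1))))
  [∨I₂] p1 ⊢ (p1 ∨ (p3 ∨ (p3 ∨ p1)))
    [∨I₂] p1 ⊢ (p3 ∨ (p3 ∨ p1))
      [∨I₂] p1 ⊢ (p3 ∨ p1)
        [Ax] p1 ⊢ p1

Result: YES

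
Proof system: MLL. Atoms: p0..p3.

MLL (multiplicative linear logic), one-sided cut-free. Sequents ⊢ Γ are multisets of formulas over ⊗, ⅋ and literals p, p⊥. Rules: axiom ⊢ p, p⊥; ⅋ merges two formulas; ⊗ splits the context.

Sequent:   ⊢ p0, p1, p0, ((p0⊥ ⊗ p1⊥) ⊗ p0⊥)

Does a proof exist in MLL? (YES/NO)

Proof tree:
[⊗]  ⊢ p0, p1, p0, ((p0⊥ ⊗ p1⊥) ⊗ p0⊥)
  [⊗]  ⊢ p0, p1, (p0⊥ ⊗ p1⊥)
    [Ax]  ⊢ p0, p0⊥
    [Ax]  ⊢ p1, p1⊥
  [Ax]  ⊢ p0, p0⊥

Result: YES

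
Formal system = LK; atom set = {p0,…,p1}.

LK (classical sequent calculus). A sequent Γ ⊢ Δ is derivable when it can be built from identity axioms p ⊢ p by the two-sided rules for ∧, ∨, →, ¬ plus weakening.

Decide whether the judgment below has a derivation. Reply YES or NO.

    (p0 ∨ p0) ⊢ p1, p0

Proof tree:
[∨L] (p0 ∨ p0) ⊢ p1, p0
  [Ax] p0 ⊢ p0
  [WR] p0 ⊢ p0, p1
    [Ax] p0 ⊢ p0

Result: YES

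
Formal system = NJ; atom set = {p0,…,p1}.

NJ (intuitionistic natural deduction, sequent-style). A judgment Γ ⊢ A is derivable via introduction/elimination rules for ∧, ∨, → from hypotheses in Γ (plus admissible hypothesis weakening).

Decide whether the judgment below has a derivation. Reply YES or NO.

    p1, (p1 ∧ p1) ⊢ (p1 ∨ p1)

Derivation (root first):
[Wk] p1, (p1 ∧ p1) ⊢ (p1 ∨ p1)
  [∨I₁] p1 ⊢ (p1 ∨ p1)
    [Ax] p1 ⊢ p1

Result: YES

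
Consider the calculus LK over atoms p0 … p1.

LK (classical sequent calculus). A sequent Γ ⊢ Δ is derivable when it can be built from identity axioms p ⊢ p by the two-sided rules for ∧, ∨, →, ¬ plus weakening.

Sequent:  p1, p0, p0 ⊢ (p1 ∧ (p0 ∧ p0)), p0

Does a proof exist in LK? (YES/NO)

Derivation trace:
[WR] p1, p0, p0 ⊢ (p1 ∧ (p0 ∧ p0)), p0
  [WL] p1, p0, p0 ⊢ (p1 ∧ (p0 ∧ p0))
    [∧R] p1, p0 ⊢ (p1 ∧ (p0 ∧ p0))
      [Ax] p1 ⊢ p1
      [∧R] p0 ⊢ (p0 ∧ p0)
        [Ax] p0 ⊢ p0
        [Ax] p0 ⊢ p0

Result: YES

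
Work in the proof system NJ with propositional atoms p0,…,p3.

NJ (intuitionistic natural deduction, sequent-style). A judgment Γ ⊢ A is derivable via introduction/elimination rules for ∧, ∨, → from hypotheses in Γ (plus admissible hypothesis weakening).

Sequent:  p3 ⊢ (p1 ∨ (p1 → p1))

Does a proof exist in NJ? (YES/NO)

Proof tree:
[∨I₂] p3 ⊢ (p1 ∨ (p1 → p1))
  [Wk] p3 ⊢ (p1 → p1)
    [→I]  ⊢ (p1 → p1)
      [Ax] p1 ⊢ p1

Result: YES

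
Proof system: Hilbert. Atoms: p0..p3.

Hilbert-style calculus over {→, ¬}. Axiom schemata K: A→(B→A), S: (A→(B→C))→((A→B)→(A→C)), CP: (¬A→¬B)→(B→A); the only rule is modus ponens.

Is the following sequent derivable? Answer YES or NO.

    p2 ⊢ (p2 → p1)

Enumerate valuations to refute Γ ⊢ Δ:
  v=0000: Γ:[p2=F] Δ:[(p2 → p1)=T] refutes=False
  v=0001: Γ:[p2=F] Δ:[(p2 → p1)=T] refutes=False
  v=0010: Γ:[p2=T] Δ:[(p2 → p1)=F] refutes=True  ← countermodel

Result: NO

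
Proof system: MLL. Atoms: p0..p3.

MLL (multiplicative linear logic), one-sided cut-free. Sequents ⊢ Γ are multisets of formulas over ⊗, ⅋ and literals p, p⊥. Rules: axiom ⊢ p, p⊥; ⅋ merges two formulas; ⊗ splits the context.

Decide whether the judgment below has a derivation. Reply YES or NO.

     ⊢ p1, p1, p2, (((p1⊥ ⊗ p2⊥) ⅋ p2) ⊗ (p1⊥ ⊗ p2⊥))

Derivation (root first):
[⊗]  ⊢ p1, p1, p2, (((p1⊥ ⊗ p2⊥) ⅋ p2) ⊗ (p1⊥ ⊗ p2⊥))
  [⅋]  ⊢ p1, ((p1⊥ ⊗ p2⊥) ⅋ p2)
    [⊗]  ⊢ p1, p2, (p1⊥ ⊗ p2⊥)
      [Ax]  ⊢ p1, p1⊥
      [Ax]  ⊢ p2, p2⊥
  [⊗]  ⊢ p1, p2, (p1⊥ ⊗ p2⊥)
    [Ax]  ⊢ p1, p1⊥
    [Ax]  ⊢ p2, p2⊥

Result: YES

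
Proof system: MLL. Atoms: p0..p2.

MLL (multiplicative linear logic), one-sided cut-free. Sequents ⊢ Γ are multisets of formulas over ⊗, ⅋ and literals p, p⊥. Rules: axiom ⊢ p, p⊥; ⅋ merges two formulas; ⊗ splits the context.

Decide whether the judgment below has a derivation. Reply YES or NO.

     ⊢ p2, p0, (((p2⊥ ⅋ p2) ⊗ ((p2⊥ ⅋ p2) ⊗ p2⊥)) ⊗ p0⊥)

Derivation trace:
[⊗]  ⊢ p2, p0, (((p2⊥ ⅋ p2) ⊗ ((p2⊥ ⅋ p2) ⊗ p2⊥)) ⊗ p0⊥)
  [⊗]  ⊢ p2, ((p2⊥ ⅋ p2) ⊗ ((p2⊥ ⅋ p2) ⊗ p2⊥))
    [⅋]  ⊢ (p2⊥ ⅋ p2)
      [Ax]  ⊢ p2, p2⊥
    [⊗]  ⊢ p2, ((p2⊥ ⅋ p2) ⊗ p2⊥)
      [⅋]  ⊢ (p2⊥ ⅋ p2)
        [Ax]  ⊢ p2, p2⊥
      [Ax]  ⊢ p2, p2⊥
  [Ax]  ⊢ p0, p0⊥

Result: YES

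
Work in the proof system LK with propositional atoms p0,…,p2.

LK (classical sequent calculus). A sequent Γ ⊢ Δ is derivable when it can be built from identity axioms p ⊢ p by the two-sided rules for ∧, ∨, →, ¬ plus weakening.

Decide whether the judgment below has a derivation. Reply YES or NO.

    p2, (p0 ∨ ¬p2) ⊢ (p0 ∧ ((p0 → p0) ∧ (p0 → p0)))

Derivation (root first):
[∨L] p2, (p0 ∨ ¬p2) ⊢ (p0 ∧ ((p0 → p0) ∧ (p0 → p0)))
  [∧R] p0 ⊢ (p0 ∧ ((p0 → p0) ∧ (p0 → p0)))
    [Ax] p0 ⊢ p0
    [∧R]  ⊢ ((p0 → p0) ∧ (p0 → p0))
      [→R]  ⊢ (p0 → p0)
        [Ax] p0 ⊢ p0
      [→R]  ⊢ (p0 → p0)
        [Ax] p0 ⊢ p0
  [¬L] p2, ¬p2 ⊢ 
    [Ax] p2 ⊢ p2

Result: YES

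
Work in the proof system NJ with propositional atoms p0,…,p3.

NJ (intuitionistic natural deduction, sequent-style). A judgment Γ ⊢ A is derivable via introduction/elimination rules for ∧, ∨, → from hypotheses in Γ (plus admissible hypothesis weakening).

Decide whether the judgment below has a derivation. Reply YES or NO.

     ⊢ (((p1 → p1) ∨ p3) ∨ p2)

Derivation (root first):
[∨I₁]  ⊢ (((p1 → p1) ∨ p3) ∨ p2)
  [∨I₁]  ⊢ ((p1 → p1) ∨ p3)
    [→I]  ⊢ (p1 → p1)
      [Ax] p1 ⊢ p1

Result: YES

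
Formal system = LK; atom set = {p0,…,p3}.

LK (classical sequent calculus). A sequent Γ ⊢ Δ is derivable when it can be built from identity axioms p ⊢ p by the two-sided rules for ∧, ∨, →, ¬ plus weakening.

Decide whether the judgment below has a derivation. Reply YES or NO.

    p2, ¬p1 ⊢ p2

Proof tree:
[¬L] p2, ¬p1 ⊢ p2
  [WR] p2 ⊢ p2, p1
    [Ax] p2 ⊢ p2

Result: YES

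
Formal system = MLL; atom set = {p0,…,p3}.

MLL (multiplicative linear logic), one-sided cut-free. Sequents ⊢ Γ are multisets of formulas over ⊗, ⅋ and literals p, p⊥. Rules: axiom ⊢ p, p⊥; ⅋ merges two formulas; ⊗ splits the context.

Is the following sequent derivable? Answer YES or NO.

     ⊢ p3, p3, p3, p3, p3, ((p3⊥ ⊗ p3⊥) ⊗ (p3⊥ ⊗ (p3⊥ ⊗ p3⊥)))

Derivation (root first):
[⊗]  ⊢ p3, p3, p3, p3, p3, ((p3⊥ ⊗ p3⊥) ⊗ (p3⊥ ⊗ (p3⊥ ⊗ p3⊥)))
  [⊗]  ⊢ p3, p3, (p3⊥ ⊗ p3⊥)
    [Ax]  ⊢ p3, p3⊥
    [Ax]  ⊢ p3, p3⊥
  [⊗]  ⊢ p3, p3, p3, (p3⊥ ⊗ (p3⊥ ⊗ p3⊥))
    [Ax]  ⊢ p3, p3⊥
    [⊗]  ⊢ p3, p3, (p3⊥ ⊗ p3⊥)
      [Ax]  ⊢ p3, p3⊥
      [Ax]  ⊢ p3, p3⊥

Result: YES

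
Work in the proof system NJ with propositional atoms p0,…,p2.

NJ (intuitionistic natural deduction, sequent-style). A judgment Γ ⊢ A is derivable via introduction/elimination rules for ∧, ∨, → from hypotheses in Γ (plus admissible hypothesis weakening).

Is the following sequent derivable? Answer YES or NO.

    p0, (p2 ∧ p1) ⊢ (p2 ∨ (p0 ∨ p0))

Proof tree:
[∨I₂] p0, (p2 ∧ p1) ⊢ (p2 ∨ (p0 ∨ p0))
  [∨I₂] p0, (p2 ∧ p1) ⊢ (p0 ∨ p0)
    [Wk] p0, (p2 ∧ p1) ⊢ p0
      [Ax] p0 ⊢ p0

Result: YES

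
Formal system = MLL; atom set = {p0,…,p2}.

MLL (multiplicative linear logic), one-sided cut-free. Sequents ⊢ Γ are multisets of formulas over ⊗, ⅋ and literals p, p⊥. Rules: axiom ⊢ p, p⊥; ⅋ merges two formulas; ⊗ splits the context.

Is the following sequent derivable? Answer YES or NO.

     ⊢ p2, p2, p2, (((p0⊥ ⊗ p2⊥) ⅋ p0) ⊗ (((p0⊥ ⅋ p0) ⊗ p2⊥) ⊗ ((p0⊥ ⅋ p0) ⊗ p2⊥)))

Derivation (root first):
[⊗]  ⊢ p2, p2, p2, (((p0⊥ ⊗ p2⊥) ⅋ p0) ⊗ (((p0⊥ ⅋ p0) ⊗ p2⊥) ⊗ ((p0⊥ ⅋ p0) ⊗ p2⊥)))
  [⅋]  ⊢ p2, ((p0⊥ ⊗ p2⊥) ⅋ p0)
    [⊗]  ⊢ p0, p2, (p0⊥ ⊗ p2⊥)
      [Ax]  ⊢ p0, p0⊥
      [Ax]  ⊢ p2, p2⊥
  [⊗]  ⊢ p2, p2, (((p0⊥ ⅋ p0) ⊗ p2⊥) ⊗ ((p0⊥ ⅋ p0) ⊗ p2⊥))
    [⊗]  ⊢ p2, ((p0⊥ ⅋ p0) ⊗ p2⊥)
      [⅋]  ⊢ (p0⊥ ⅋ p0)
        [Ax]  ⊢ p0, p0⊥
      [Ax]  ⊢ p2, p2⊥
    [⊗]  ⊢ p2, ((p0⊥ ⅋ p0) ⊗ p2⊥)
      [⅋]  ⊢ (p0⊥ ⅋ p0)
        [Ax]  ⊢ p0, p0⊥
      [Ax]  ⊢ p2, p2⊥

Result: YES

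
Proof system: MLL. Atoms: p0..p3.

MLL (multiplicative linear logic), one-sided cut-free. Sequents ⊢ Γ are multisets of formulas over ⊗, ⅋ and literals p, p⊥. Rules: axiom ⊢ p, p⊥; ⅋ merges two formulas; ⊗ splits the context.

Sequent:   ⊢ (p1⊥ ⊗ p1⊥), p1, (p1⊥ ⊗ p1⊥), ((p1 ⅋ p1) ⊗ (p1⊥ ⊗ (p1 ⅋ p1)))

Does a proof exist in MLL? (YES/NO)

Proof tree:
[⊗]  ⊢ (p1⊥ ⊗ p1⊥), p1, (p1⊥ ⊗ p1⊥), ((p1 ⅋ p1) ⊗ (p1⊥ ⊗ (p1 ⅋ p1)))
  [⅋]  ⊢ (p1⊥ ⊗ p1⊥), (p1 ⅋ p1)
    [⊗]  ⊢ p1, p1, (p1⊥ ⊗ p1⊥)
      [Ax]  ⊢ p1, p1⊥
      [Ax]  ⊢ p1, p1⊥
  [⊗]  ⊢ p1, (p1⊥ ⊗ p1⊥), (p1⊥ ⊗ (p1 ⅋ p1))
    [Ax]  ⊢ p1, p1⊥
    [⅋]  ⊢ (p1⊥ ⊗ p1⊥), (p1 ⅋ p1)
      [⊗]  ⊢ p1, p1, (p1⊥ ⊗ p1⊥)
        [Ax]  ⊢ p1, p1⊥
        [Ax]  ⊢ p1, p1⊥

Result: YES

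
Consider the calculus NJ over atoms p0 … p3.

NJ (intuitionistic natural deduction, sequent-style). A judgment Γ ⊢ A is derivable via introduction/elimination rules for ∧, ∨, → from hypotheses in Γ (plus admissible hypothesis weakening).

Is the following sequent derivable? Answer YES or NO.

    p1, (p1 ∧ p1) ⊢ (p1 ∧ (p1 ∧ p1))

Derivation trace:
[∧I] p1, (p1 ∧ p1) ⊢ (p1 ∧ (p1 ∧ p1))
  [Ax] p1 ⊢ p1
  [Wk] p1, (p1 ∧ p1) ⊢ (p1 ∧ p1)
    [∧I] p1 ⊢ (p1 ∧ p1)
      [Ax] p1 ⊢ p1
      [Ax] p1 ⊢ p1

Result: YES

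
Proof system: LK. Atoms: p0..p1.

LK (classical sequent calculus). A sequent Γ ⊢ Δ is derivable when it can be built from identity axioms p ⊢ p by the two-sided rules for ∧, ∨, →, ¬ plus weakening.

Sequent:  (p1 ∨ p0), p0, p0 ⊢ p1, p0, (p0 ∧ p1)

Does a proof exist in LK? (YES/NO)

Proof tree:
[WL] (p1 ∨ p0), p0, p0 ⊢ p1, p0, (p0 ∧ p1)
  [∧R] (p1 ∨ p0), p0 ⊢ p1, p0, (p0 ∧ p1)
    [∨L] (p1 ∨ p0) ⊢ p1, p0
      [Ax] p1 ⊢ p1
      [Ax] p0 ⊢ p0
    [WR] p0 ⊢ p0, p1
      [Ax] p0 ⊢ p0

Result: YES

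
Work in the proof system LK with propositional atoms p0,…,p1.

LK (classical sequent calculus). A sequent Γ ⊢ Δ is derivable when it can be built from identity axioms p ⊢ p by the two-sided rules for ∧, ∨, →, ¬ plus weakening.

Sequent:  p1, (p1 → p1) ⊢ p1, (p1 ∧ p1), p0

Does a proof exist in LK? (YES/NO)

Proof tree:
[WR] p1, (p1 → p1) ⊢ p1, (p1 ∧ p1), p0
  [∧R] p1, (p1 → p1) ⊢ p1, (p1 ∧ p1)
    [→L] p1, (p1 → p1) ⊢ p1
      [Ax] p1 ⊢ p1
      [Ax] p1 ⊢ p1
    [WR] p1, (p1 → p1) ⊢ p1, p1
      [→L] p1, (p1 → p1) ⊢ p1
        [Ax] p1 ⊢ p1
        [Ax] p1 ⊢ p1

Result: YES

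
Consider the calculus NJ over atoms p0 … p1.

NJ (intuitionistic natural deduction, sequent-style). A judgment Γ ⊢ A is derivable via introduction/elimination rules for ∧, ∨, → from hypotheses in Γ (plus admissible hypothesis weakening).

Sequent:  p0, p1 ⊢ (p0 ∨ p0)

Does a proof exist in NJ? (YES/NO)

Derivation trace:
[∨I₂] p0, p1 ⊢ (p0 ∨ p0)
  [Wk] p0, p1 ⊢ p0
    [Ax] p0 ⊢ p0

Result: YES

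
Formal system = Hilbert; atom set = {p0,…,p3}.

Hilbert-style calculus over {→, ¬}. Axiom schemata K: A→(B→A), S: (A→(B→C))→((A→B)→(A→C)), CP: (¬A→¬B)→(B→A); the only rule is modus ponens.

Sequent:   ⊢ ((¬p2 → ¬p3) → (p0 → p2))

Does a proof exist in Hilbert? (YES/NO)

Truth-table refutation:
  v=0000: Γ:[] Δ:[((¬p2 → ¬p3) → (p0 → p2))=T] refutes=False
  v=0001: Γ:[] Δ:[((¬p2 → ¬p3) → (p0 → p2))=T] refutes=False
  v=0010: Γ:[] Δ:[((¬p2 → ¬p3) → (p0 → p2))=T] refutes=False
  v=0011: Γ:[] Δ:[((¬p2 → ¬p3) → (p0 → p2))=T] refutes=False
  v=0100: Γ:[] Δ:[((¬p2 → ¬p3) → (p0 → p2))=T] refutes=False
  v=0101: Γ:[] Δ:[((¬p2 → ¬p3) → (p0 → p2))=T] refutes=False
  v=0110: Γ:[] Δ:[((¬p2 → ¬p3) → (p0 → p2))=T] refutes=False
  v=0111: Γ:[] Δ:[((¬p2 → ¬p3) → (p0 → p2))=T] refutes=False
  v=1000: Γ:[] Δ:[((¬p2 → ¬p3) → (p0 → p2))=F] refutes=True  ← countermodel

Result: NO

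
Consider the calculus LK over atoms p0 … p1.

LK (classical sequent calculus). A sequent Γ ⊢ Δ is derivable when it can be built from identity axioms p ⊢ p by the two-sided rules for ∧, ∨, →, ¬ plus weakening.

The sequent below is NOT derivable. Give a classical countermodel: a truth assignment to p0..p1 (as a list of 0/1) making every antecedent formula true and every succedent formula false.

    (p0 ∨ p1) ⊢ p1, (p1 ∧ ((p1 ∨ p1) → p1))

Search for a countermodel by truth-table:
  v=00: Γ:[(p0 ∨ p1)=F] Δ:[p1=F, (p1 ∧ ((p1 ∨ p1) → p1))=F] refutes=False
  v=01: Γ:[(p0 ∨ p1)=T] Δ:[p1=T, (p1 ∧ ((p1 ∨ p1) → p1))=T] refutes=False
  v=10: Γ:[(p0 ∨ p1)=T] Δ:[p1=F, (p1 ∧ ((p1 ∨ p1) → p1))=F] refutes=True  ← countermodel

Result: [1, 0]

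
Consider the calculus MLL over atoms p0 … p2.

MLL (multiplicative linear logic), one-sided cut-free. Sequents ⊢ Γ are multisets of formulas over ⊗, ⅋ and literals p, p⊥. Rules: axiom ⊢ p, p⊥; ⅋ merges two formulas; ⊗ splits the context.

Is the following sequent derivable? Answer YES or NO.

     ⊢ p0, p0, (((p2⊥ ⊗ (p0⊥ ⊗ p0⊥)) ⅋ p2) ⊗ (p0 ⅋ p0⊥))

Derivation trace:
[⊗]  ⊢ p0, p0, (((p2⊥ ⊗ (p0⊥ ⊗ p0⊥)) ⅋ p2) ⊗ (p0 ⅋ p0⊥))
  [⅋]  ⊢ p0, p0, ((p2⊥ ⊗ (p0⊥ ⊗ p0⊥)) ⅋ p2)
    [⊗]  ⊢ p2, p0, p0, (p2⊥ ⊗ (p0⊥ ⊗ p0⊥))
      [Ax]  ⊢ p2, p2⊥
      [⊗]  ⊢ p0, p0, (p0⊥ ⊗ p0⊥)
        [Ax]  ⊢ p0, p0⊥
        [Ax]  ⊢ p0, p0⊥
  [⅋]  ⊢ (p0 ⅋ p0⊥)
    [Ax]  ⊢ p0, p0⊥

Result: YES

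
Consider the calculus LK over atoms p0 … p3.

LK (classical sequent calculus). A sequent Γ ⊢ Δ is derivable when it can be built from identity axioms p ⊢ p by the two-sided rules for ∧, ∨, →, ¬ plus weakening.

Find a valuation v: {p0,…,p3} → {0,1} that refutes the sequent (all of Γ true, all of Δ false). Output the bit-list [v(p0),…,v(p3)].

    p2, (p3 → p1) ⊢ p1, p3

Enumerate valuations to refute Γ ⊢ Δ:
  v=0000: Γ:[p2=F, (p3 → p1)=T] Δ:[p1=F, p3=F] refutes=False
  v=0001: Γ:[p2=F, (p3 → p1)=F] Δ:[p1=F, p3=T] refutes=False
  v=0010: Γ:[p2=T, (p3 → p1)=T] Δ:[p1=F, p3=F] refutes=True  ← countermodel

Result: [0, 0, 1, 0]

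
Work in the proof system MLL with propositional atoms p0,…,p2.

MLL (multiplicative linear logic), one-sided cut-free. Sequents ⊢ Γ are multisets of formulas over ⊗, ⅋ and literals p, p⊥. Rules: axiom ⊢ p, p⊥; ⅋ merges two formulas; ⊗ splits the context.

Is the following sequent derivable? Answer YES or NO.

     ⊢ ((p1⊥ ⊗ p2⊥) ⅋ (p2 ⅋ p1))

Derivation (root first):
[⅋]  ⊢ ((p1⊥ ⊗ p2⊥) ⅋ (p2 ⅋ p1))
  [⅋]  ⊢ (p1⊥ ⊗ p2⊥), (p2 ⅋ p1)
    [⊗]  ⊢ p1, p2, (p1⊥ ⊗ p2⊥)
      [Ax]  ⊢ p1, p1⊥
      [Ax]  ⊢ p2, p2⊥

Result: YES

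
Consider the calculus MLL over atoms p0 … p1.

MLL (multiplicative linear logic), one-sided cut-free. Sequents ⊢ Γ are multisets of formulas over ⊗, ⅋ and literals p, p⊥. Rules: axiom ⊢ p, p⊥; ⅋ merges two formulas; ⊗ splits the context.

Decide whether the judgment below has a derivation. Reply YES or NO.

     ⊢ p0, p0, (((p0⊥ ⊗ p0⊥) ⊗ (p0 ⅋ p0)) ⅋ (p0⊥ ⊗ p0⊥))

Proof tree:
[⅋]  ⊢ p0, p0, (((p0⊥ ⊗ p0⊥) ⊗ (p0 ⅋ p0)) ⅋ (p0⊥ ⊗ p0⊥))
  [⊗]  ⊢ p0, p0, (p0⊥ ⊗ p0⊥), ((p0⊥ ⊗ p0⊥) ⊗ (p0 ⅋ p0))
    [⊗]  ⊢ p0, p0, (p0⊥ ⊗ p0⊥)
      [Ax]  ⊢ p0, p0⊥
      [Ax]  ⊢ p0, p0⊥
    [⅋]  ⊢ (p0⊥ ⊗ p0⊥), (p0 ⅋ p0)
      [⊗]  ⊢ p0, p0, (p0⊥ ⊗ p0⊥)
        [Ax]  ⊢ p0, p0⊥
        [Ax]  ⊢ p0, p0⊥

Result: YES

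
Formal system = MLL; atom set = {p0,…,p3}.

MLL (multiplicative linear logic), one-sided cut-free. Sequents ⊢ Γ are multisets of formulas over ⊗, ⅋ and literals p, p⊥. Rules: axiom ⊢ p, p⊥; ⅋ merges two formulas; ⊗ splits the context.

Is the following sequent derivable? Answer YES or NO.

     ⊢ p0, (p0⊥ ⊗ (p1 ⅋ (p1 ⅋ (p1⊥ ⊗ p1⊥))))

Proof tree:
[⊗]  ⊢ p0, (p0⊥ ⊗ (p1 ⅋ (p1 ⅋ (p1⊥ ⊗ p1⊥))))
  [Ax]  ⊢ p0, p0⊥
  [⅋]  ⊢ (p1 ⅋ (p1 ⅋ (p1⊥ ⊗ p1⊥)))
    [⅋]  ⊢ p1, (p1 ⅋ (p1⊥ ⊗ p1⊥))
      [⊗]  ⊢ p1, p1, (p1⊥ ⊗ p1⊥)
        [Ax]  ⊢ p1, p1⊥
        [Ax]  ⊢ p1, p1⊥

Result: YES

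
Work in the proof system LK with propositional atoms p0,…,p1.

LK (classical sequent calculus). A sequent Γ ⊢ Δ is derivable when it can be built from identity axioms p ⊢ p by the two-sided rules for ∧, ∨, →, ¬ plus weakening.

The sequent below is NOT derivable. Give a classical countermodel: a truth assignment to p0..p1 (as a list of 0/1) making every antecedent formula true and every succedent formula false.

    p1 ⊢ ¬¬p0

Search for a countermodel by truth-table:
  v=00: Γ:[p1=F] Δ:[¬¬p0=F] refutes=False
  v=01: Γ:[p1=T] Δ:[¬¬p0=F] refutes=True  ← countermodel

Result: [0, 1]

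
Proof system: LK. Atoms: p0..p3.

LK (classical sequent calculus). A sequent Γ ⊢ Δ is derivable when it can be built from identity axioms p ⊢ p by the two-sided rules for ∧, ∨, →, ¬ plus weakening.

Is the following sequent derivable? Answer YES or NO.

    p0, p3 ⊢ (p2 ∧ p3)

Truth-table refutation:
  v=0000: Γ:[p0=F, p3=F] Δ:[(p2 ∧ p3)=F] refutes=False
  v=0001: Γ:[p0=F, p3=T] Δ:[(p2 ∧ p3)=F] refutes=False
  v=0010: Γ:[p0=F, p3=F] Δ:[(p2 ∧ p3)=F] refutes=False
  v=0011: Γ:[p0=F, p3=T] Δ:[(p2 ∧ p3)=T] refutes=False
  v=0100: Γ:[p0=F, p3=F] Δ:[(p2 ∧ p3)=F] refutes=False
  v=0101: Γ:[p0=F, p3=T] Δ:[(p2 ∧ p3)=F] refutes=False
  v=0110: Γ:[p0=F, p3=F] Δ:[(p2 ∧ p3)=F] refutes=False
  v=0111: Γ:[p0=F, p3=T] Δ:[(p2 ∧ p3)=T] refutes=False
  v=1000: Γ:[p0=T, p3=F] Δ:[(p2 ∧ p3)=F] refutes=False
  v=1001: Γ:[p0=T, p3=T] Δ:[(p2 ∧ p3)=F] refutes=True  ← countermodel

Result: NO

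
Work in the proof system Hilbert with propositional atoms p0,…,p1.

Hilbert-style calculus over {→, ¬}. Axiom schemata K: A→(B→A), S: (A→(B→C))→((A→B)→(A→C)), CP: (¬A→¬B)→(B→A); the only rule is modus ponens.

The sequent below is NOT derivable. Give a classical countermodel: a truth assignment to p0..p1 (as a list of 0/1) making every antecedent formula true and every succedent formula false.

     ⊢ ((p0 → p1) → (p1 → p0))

Search for a countermodel by truth-table:
  v=00: Γ:[] Δ:[((p0 → p1) → (p1 → p0))=T] refutes=False
  v=01: Γ:[] Δ:[((p0 → p1) → (p1 → p0))=F] refutes=True  ← countermodel

Result: [0, 1]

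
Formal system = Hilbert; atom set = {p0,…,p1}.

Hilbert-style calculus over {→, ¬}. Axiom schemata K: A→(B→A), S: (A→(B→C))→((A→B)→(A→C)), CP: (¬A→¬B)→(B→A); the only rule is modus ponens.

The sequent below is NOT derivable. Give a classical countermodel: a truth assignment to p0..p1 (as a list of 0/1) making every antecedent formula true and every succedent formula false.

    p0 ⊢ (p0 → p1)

Search for a countermodel by truth-table:
  v=00: Γ:[p0=F] Δ:[(p0 → p1)=T] refutes=False
  v=01: Γ:[p0=F] Δ:[(p0 → p1)=T] refutes=False
  v=10: Γ:[p0=T] Δ:[(p0 → p1)=F] refutes=True  ← countermodel

Result: [1, 0]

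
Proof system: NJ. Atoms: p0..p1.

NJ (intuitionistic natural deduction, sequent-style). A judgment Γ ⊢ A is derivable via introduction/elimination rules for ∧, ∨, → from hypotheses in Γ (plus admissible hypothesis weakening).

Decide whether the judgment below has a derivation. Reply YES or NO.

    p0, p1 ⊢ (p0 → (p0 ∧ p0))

Derivation trace:
[→I] p0, p1 ⊢ (p0 → (p0 ∧ p0))
  [Wk] p0, p0, p1 ⊢ (p0 ∧ p0)
    [Wk] p0, p0 ⊢ (p0 ∧ p0)
      [∧I] p0 ⊢ (p0 ∧ p0)
        [Ax] p0 ⊢ p0
        [Ax] p0 ⊢ p0

Result: YES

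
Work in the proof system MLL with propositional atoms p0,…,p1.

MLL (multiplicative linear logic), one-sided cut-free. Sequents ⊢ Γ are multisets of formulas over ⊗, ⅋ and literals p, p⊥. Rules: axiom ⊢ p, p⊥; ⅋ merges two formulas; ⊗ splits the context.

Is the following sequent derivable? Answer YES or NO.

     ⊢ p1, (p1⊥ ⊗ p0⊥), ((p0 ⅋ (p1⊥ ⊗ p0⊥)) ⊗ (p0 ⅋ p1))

Derivation (root first):
[⊗]  ⊢ p1, (p1⊥ ⊗ p0⊥), ((p0 ⅋ (p1⊥ ⊗ p0⊥)) ⊗ (p0 ⅋ p1))
  [⅋]  ⊢ p1, (p0 ⅋ (p1⊥ ⊗ p0⊥))
    [⊗]  ⊢ p1, p0, (p1⊥ ⊗ p0⊥)
      [Ax]  ⊢ p1, p1⊥
      [Ax]  ⊢ p0, p0⊥
  [⅋]  ⊢ (p1⊥ ⊗ p0⊥), (p0 ⅋ p1)
    [⊗]  ⊢ p1, p0, (p1⊥ ⊗ p0⊥)
      [Ax]  ⊢ p1, p1⊥
      [Ax]  ⊢ p0, p0⊥

Result: YES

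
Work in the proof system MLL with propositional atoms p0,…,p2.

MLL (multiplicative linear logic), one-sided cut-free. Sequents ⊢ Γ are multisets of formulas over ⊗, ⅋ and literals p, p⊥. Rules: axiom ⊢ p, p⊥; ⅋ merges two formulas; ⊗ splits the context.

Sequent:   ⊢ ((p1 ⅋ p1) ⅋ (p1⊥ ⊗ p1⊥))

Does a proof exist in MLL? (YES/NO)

Derivation (root first):
[⅋]  ⊢ ((p1 ⅋ p1) ⅋ (p1⊥ ⊗ p1⊥))
  [⅋]  ⊢ (p1⊥ ⊗ p1⊥), (p1 ⅋ p1)
    [⊗]  ⊢ p1, p1, (p1⊥ ⊗ p1⊥)
      [Ax]  ⊢ p1, p1⊥
      [Ax]  ⊢ p1, p1⊥

Result: YES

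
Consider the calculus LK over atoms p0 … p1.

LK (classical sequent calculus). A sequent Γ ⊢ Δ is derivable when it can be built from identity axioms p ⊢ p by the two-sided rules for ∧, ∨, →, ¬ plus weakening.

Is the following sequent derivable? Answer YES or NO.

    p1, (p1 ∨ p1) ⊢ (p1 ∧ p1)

Derivation trace:
[∧R] p1, (p1 ∨ p1) ⊢ (p1 ∧ p1)
  [Ax] p1 ⊢ p1
  [∨L] (p1 ∨ p1) ⊢ p1
    [Ax] p1 ⊢ p1
    [Ax] p1 ⊢ p1

Result: YES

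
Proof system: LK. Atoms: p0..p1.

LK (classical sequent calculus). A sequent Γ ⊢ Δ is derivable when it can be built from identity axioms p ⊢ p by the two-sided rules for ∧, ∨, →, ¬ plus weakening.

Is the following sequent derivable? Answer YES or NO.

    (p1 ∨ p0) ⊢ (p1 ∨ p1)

Truth-table refutation:
  v=00: Γ:[(p1 ∨ p0)=F] Δ:[(p1 ∨ p1)=F] refutes=False
  v=01: Γ:[(p1 ∨ p0)=T] Δ:[(p1 ∨ p1)=T] refutes=False
  v=10: Γ:[(p1 ∨ p0)=T] Δ:[(p1 ∨ p1)=F] refutes=True  ← countermodel

Result: NO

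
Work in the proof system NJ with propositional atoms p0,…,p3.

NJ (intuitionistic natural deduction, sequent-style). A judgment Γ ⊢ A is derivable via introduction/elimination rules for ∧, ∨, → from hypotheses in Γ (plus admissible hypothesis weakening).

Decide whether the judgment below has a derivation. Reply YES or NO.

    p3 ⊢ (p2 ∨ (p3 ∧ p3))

Derivation trace:
[∨I₂] p3 ⊢ (p2 ∨ (p3 ∧ p3))
  [∧I] p3 ⊢ (p3 ∧ p3)
    [Ax] p3 ⊢ p3
    [Wk] p3, p3 ⊢ p3
      [Ax] p3 ⊢ p3

Result: YES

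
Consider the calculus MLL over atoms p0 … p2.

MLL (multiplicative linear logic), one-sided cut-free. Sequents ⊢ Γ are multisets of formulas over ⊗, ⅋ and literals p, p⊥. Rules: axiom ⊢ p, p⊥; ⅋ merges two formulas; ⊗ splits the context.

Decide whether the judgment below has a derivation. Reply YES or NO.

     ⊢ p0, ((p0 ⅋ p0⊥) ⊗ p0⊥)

Derivation trace:
[⊗]  ⊢ p0, ((p0 ⅋ p0⊥) ⊗ p0⊥)
  [⅋]  ⊢ (p0 ⅋ p0⊥)
    [Ax]  ⊢ p0, p0⊥
  [Ax]  ⊢ p0, p0⊥

Result: YES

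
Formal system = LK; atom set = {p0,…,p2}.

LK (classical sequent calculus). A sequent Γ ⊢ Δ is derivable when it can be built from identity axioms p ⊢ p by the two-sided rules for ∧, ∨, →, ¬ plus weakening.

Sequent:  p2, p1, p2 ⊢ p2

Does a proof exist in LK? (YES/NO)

Proof tree:
[WL] p2, p1, p2 ⊢ p2
  [WL] p2, p1 ⊢ p2
    [Ax] p2 ⊢ p2

Result: YES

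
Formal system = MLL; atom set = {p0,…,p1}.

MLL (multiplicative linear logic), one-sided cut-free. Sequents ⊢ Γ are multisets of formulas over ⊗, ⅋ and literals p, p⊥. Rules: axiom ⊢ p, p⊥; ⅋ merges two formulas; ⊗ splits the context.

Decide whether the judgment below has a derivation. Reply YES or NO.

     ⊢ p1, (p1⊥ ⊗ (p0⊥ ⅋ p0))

Derivation (root first):
[⊗]  ⊢ p1, (p1⊥ ⊗ (p0⊥ ⅋ p0))
  [Ax]  ⊢ p1, p1⊥
  [⅋]  ⊢ (p0⊥ ⅋ p0)
    [Ax]  ⊢ p0, p0⊥

Result: YES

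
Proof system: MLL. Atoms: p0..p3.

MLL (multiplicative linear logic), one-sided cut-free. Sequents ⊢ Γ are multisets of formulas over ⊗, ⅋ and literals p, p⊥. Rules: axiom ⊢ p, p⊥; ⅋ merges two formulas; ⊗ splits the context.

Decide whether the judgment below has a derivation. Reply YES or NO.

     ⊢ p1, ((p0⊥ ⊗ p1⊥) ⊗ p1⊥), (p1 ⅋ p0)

Derivation trace:
[⅋]  ⊢ p1, ((p0⊥ ⊗ p1⊥) ⊗ p1⊥), (p1 ⅋ p0)
  [⊗]  ⊢ p0, p1, p1, ((p0⊥ ⊗ p1⊥) ⊗ p1⊥)
    [⊗]  ⊢ p0, p1, (p0⊥ ⊗ p1⊥)
      [Ax]  ⊢ p0, p0⊥
      [Ax]  ⊢ p1, p1⊥
    [Ax]  ⊢ p1, p1⊥

Result: YES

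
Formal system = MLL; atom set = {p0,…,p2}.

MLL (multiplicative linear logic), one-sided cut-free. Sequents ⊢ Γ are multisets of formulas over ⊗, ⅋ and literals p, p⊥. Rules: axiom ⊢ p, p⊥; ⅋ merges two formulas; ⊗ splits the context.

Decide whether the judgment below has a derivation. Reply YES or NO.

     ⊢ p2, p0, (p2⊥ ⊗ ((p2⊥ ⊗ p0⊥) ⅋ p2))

Derivation trace:
[⊗]  ⊢ p2, p0, (p2⊥ ⊗ ((p2⊥ ⊗ p0⊥) ⅋ p2))
  [Ax]  ⊢ p2, p2⊥
  [⅋]  ⊢ p0, ((p2⊥ ⊗ p0⊥) ⅋ p2)
    [⊗]  ⊢ p2, p0, (p2⊥ ⊗ p0⊥)
      [Ax]  ⊢ p2, p2⊥
      [Ax]  ⊢ p0, p0⊥

Result: YES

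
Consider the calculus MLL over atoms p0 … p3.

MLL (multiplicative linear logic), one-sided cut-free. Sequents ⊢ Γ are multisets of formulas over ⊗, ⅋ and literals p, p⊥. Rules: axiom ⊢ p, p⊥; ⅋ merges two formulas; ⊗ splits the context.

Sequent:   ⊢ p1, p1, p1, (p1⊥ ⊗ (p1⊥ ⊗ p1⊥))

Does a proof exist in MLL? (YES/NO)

Derivation (root first):
[⊗]  ⊢ p1, p1, p1, (p1⊥ ⊗ (p1⊥ ⊗ p1⊥))
  [Ax]  ⊢ p1, p1⊥
  [⊗]  ⊢ p1, p1, (p1⊥ ⊗ p1⊥)
    [Ax]  ⊢ p1, p1⊥
    [Ax]  ⊢ p1, p1⊥

Result: YES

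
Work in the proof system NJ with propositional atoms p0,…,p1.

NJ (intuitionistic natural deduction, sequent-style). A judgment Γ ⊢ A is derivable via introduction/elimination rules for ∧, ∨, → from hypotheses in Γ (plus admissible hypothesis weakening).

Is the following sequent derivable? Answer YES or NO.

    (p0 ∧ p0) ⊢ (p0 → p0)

Derivation (root first):
[Wk] (p0 ∧ p0) ⊢ (p0 → p0)
  [→I]  ⊢ (p0 → p0)
    [Ax] p0 ⊢ p0

Result: YES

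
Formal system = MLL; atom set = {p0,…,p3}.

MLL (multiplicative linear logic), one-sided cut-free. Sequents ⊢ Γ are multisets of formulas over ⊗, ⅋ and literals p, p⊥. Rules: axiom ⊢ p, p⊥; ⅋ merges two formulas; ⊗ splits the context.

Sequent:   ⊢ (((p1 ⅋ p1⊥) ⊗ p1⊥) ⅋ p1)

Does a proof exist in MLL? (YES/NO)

Derivation trace:
[⅋]  ⊢ (((p1 ⅋ p1⊥) ⊗ p1⊥) ⅋ p1)
  [⊗]  ⊢ p1, ((p1 ⅋ p1⊥) ⊗ p1⊥)
    [⅋]  ⊢ (p1 ⅋ p1⊥)
      [Ax]  ⊢ p1, p1⊥
    [Ax]  ⊢ p1, p1⊥

Result: YES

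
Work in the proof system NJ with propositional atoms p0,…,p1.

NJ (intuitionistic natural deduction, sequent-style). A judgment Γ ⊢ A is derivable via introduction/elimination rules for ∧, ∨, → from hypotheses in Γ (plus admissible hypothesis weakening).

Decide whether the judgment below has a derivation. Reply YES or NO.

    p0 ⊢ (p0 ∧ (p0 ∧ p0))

Proof tree:
[∧I] p0 ⊢ (p0 ∧ (p0 ∧ p0))
  [Ax] p0 ⊢ p0
  [∧I] p0 ⊢ (p0 ∧ p0)
    [Ax] p0 ⊢ p0
    [Ax] p0 ⊢ p0

Result: YES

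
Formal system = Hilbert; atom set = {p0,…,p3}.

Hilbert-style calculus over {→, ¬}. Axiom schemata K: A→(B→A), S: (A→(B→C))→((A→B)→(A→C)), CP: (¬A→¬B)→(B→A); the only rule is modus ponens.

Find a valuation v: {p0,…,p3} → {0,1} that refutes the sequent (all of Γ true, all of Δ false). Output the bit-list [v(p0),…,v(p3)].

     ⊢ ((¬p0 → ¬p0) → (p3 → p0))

Truth-table refutation:
  v=0000: Γ:[] Δ:[((¬p0 → ¬p0) → (p3 → p0))=T] refutes=False
  v=0001: Γ:[] Δ:[((¬p0 → ¬p0) → (p3 → p0))=F] refutes=True  ← countermodel

Result: [0, 0, 0, 1]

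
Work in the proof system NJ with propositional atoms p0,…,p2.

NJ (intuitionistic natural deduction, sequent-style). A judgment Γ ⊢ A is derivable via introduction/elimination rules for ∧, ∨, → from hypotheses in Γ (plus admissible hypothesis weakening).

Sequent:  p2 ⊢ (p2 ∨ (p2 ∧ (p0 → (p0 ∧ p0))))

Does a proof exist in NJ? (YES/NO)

Derivation (root first):
[∨I₂] p2 ⊢ (p2 ∨ (p2 ∧ (p0 → (p0 ∧ p0))))
  [∧I] p2 ⊢ (p2 ∧ (p0 → (p0 ∧ p0)))
    [Ax] p2 ⊢ p2
    [→I]  ⊢ (p0 → (p0 ∧ p0))
      [∧I] p0 ⊢ (p0 ∧ p0)
        [Ax] p0 ⊢ p0
        [Ax] p0 ⊢ p0

Result: YES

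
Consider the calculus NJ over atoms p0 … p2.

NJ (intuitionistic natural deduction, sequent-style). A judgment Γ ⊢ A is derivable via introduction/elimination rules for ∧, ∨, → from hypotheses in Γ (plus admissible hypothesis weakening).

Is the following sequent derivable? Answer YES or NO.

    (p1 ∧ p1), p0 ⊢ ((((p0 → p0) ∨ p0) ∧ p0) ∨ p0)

Derivation (root first):
[∨I₁] (p1 ∧ p1), p0 ⊢ ((((p0 → p0) ∨ p0) ∧ p0) ∨ p0)
  [∧I] (p1 ∧ p1), p0 ⊢ (((p0 → p0) ∨ p0) ∧ p0)
    [∨I₁]  ⊢ ((p0 → p0) ∨ p0)
      [→I]  ⊢ (p0 → p0)
        [Ax] p0 ⊢ p0
    [Wk] p0, (p1 ∧ p1) ⊢ p0
      [Ax] p0 ⊢ p0

Result: YES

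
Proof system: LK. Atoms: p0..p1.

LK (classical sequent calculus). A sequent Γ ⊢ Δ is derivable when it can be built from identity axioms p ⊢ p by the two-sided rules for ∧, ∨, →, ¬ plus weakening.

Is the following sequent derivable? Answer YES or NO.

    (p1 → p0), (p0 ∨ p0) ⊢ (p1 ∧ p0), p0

Derivation trace:
[∨L] (p1 → p0), (p0 ∨ p0) ⊢ (p1 ∧ p0), p0
  [Ax] p0 ⊢ p0
  [∧R] (p1 → p0), p0 ⊢ p0, (p1 ∧ p0)
    [WR] p0 ⊢ p0, p1
      [Ax] p0 ⊢ p0
    [→L] p0, (p1 → p0) ⊢ p0
      [WR] p0 ⊢ p0, p1
        [Ax] p0 ⊢ p0
      [Ax] p0 ⊢ p0

Result: YES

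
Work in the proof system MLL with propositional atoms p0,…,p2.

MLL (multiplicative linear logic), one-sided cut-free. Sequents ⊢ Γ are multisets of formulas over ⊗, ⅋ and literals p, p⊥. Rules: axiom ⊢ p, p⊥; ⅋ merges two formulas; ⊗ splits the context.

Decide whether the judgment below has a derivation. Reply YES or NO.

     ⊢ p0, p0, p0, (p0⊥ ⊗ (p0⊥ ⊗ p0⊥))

Derivation (root first):
[⊗]  ⊢ p0, p0, p0, (p0⊥ ⊗ (p0⊥ ⊗ p0⊥))
  [Ax]  ⊢ p0, p0⊥
  [⊗]  ⊢ p0, p0, (p0⊥ ⊗ p0⊥)
    [Ax]  ⊢ p0, p0⊥
    [Ax]  ⊢ p0, p0⊥

Result: YES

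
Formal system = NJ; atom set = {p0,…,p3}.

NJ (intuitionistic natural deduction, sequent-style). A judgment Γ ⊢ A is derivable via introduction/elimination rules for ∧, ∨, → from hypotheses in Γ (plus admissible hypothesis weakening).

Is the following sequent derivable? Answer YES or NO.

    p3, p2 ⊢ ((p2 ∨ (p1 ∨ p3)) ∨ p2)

Proof tree:
[Wk] p3, p2 ⊢ ((p2 ∨ (p1 ∨ p3)) ∨ p2)
  [∨I₁] p3 ⊢ ((p2 ∨ (p1 ∨ p3)) ∨ p2)
    [∨I₂] p3 ⊢ (p2 ∨ (p1 ∨ p3))
      [∨I₂] p3 ⊢ (p1 ∨ p3)
        [Ax] p3 ⊢ p3

Result: YES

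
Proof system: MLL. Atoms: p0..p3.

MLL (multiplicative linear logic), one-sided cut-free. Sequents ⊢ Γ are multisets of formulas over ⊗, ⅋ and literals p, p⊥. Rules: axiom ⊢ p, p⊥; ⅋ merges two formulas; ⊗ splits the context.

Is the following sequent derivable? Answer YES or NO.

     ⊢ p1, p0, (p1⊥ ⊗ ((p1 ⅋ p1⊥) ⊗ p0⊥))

Proof tree:
[⊗]  ⊢ p1, p0, (p1⊥ ⊗ ((p1 ⅋ p1⊥) ⊗ p0⊥))
  [Ax]  ⊢ p1, p1⊥
  [⊗]  ⊢ p0, ((p1 ⅋ p1⊥) ⊗ p0⊥)
    [⅋]  ⊢ (p1 ⅋ p1⊥)
      [Ax]  ⊢ p1, p1⊥
    [Ax]  ⊢ p0, p0⊥

Result: YES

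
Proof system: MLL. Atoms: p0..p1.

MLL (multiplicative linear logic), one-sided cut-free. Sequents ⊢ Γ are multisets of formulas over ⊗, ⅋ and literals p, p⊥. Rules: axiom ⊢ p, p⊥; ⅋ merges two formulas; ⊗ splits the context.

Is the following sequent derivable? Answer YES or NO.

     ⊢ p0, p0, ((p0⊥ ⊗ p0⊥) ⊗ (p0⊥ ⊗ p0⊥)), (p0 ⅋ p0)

Derivation trace:
[⅋]  ⊢ p0, p0, ((p0⊥ ⊗ p0⊥) ⊗ (p0⊥ ⊗ p0⊥)), (p0 ⅋ p0)
  [⊗]  ⊢ p0, p0, p0, p0, ((p0⊥ ⊗ p0⊥) ⊗ (p0⊥ ⊗ p0⊥))
    [⊗]  ⊢ p0, p0, (p0⊥ ⊗ p0⊥)
      [Ax]  ⊢ p0, p0⊥
      [Ax]  ⊢ p0, p0⊥
    [⊗]  ⊢ p0, p0, (p0⊥ ⊗ p0⊥)
      [Ax]  ⊢ p0, p0⊥
      [Ax]  ⊢ p0, p0⊥

Result: YES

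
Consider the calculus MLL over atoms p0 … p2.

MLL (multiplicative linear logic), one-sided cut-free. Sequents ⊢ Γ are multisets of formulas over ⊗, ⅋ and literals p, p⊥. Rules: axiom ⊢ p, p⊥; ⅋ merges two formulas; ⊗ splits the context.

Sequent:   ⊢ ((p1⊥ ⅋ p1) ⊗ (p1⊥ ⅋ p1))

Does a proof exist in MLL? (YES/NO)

Derivation (root first):
[⊗]  ⊢ ((p1⊥ ⅋ p1) ⊗ (p1⊥ ⅋ p1))
  [⅋]  ⊢ (p1⊥ ⅋ p1)
    [Ax]  ⊢ p1, p1⊥
  [⅋]  ⊢ (p1⊥ ⅋ p1)
    [Ax]  ⊢ p1, p1⊥

Result: YES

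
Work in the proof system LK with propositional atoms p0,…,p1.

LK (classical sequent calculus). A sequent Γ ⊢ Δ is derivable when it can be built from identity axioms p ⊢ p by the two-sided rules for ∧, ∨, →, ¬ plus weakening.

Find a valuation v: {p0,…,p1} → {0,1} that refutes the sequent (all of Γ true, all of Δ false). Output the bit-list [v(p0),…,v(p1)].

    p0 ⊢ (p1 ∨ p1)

Truth-table refutation:
  v=00: Γ:[p0=F] Δ:[(p1 ∨ p1)=F] refutes=False
  v=01: Γ:[p0=F] Δ:[(p1 ∨ p1)=T] refutes=False
  v=10: Γ:[p0=T] Δ:[(p1 ∨ p1)=F] refutes=True  ← countermodel

Result: [1, 0]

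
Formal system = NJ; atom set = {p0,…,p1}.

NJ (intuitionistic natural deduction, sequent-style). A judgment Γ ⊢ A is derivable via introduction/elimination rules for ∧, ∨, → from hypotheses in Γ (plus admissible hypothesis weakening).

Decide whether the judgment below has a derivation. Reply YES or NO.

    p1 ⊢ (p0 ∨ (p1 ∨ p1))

Derivation (root first):
[∨I₂] p1 ⊢ (p0 ∨ (p1 ∨ p1))
  [∨I₁] p1 ⊢ (p1 ∨ p1)
    [Ax] p1 ⊢ p1

Result: YES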